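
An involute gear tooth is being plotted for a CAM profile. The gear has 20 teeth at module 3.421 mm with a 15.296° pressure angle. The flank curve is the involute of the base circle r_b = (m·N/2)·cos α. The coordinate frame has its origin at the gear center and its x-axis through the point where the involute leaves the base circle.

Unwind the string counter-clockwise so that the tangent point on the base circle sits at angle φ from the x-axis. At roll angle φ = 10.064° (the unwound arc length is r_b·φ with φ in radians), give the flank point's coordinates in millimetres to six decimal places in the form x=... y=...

x=33.503264 y=0.059425

pitch radius r_p = m·N/2 = 3.421·20/2 = 34.210000
base radius r_b = r_p·cos α = 34.210000·cos 15.296° = 32.998139
roll angle φ = 10.064° = 0.17564994 rad
x = r_b·(cos φ + φ·sin φ) = 32.998139·(0.98461317 + 0.17564994·0.17474811) = 33.503264
y = r_b·(sin φ − φ·cos φ) = 32.998139·(0.17474811 − 0.17564994·0.98461317) = 0.059425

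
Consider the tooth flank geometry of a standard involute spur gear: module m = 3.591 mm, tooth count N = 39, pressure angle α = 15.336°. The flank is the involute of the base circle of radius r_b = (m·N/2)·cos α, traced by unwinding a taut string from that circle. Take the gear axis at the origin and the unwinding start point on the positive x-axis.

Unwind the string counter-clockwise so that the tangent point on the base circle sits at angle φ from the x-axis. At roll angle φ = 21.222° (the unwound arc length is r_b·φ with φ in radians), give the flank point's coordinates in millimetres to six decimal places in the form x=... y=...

x=72.005698 y=1.128245

pitch radius r_p = m·N/2 = 3.591·39/2 = 70.024500
base radius r_b = r_p·cos α = 70.024500·cos 15.336° = 67.531028
roll angle φ = 21.222° = 0.37039377 rad
x = r_b·(cos φ + φ·sin φ) = 67.531028·(0.93218488 + 0.37039377·0.36198253) = 72.005698
y = r_b·(sin φ − φ·cos φ) = 67.531028·(0.36198253 − 0.37039377·0.93218488) = 1.128245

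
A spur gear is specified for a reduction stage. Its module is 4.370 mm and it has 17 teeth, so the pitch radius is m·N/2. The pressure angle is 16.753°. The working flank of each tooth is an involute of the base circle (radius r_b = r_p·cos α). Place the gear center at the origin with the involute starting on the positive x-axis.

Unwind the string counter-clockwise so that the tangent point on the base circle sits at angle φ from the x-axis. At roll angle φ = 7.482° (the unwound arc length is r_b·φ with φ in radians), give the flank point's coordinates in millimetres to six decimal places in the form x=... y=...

x=35.870403 y=0.026357

pitch radius r_p = m·N/2 = 4.370·17/2 = 37.145000
base radius r_b = r_p·cos α = 37.145000·cos 16.753° = 35.568428
roll angle φ = 7.482° = 0.13058553 rad
x = r_b·(cos φ + φ·sin φ) = 35.568428·(0.99148582 + 0.13058553·0.13021471) = 35.870403
y = r_b·(sin φ − φ·cos φ) = 35.568428·(0.13021471 − 0.13058553·0.99148582) = 0.026357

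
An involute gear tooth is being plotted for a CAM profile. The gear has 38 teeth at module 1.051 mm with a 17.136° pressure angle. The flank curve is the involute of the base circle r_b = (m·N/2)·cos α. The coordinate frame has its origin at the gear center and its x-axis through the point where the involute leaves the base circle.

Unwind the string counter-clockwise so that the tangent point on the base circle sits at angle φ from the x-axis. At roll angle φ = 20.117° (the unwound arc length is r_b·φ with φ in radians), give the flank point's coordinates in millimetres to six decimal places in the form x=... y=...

x=20.222752 y=0.271940

pitch radius r_p = m·N/2 = 1.051·38/2 = 19.969000
base radius r_b = r_p·cos α = 19.969000·cos 17.136° = 19.082538
roll angle φ = 20.117° = 0.35110789 rad
x = r_b·(cos φ + φ·sin φ) = 19.082538·(0.93899224 + 0.35110789·0.34393831) = 20.222752
y = r_b·(sin φ − φ·cos φ) = 19.082538·(0.34393831 − 0.35110789·0.93899224) = 0.271940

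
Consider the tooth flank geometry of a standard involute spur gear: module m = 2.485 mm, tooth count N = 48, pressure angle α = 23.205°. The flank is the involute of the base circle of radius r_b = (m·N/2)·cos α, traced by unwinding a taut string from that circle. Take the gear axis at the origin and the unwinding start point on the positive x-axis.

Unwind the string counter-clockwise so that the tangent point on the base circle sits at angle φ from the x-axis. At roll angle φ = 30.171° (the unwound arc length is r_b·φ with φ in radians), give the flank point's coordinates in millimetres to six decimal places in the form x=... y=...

pitch radius r_p = m·N/2 = 2.485·48/2 = 59.640000
base radius r_b = r_p·cos α = 59.640000·cos 23.205° = 54.815181
roll angle φ = 30.171° = 0.52658329 rad
x = r_b·(cos φ + φ·sin φ) = 54.815181·(0.86452929 + 0.52658329·0.50258243) = 61.896250
y = r_b·(sin φ − φ·cos φ) = 54.815181·(0.50258243 − 0.52658329·0.86452929) = 2.594718

x=61.896250 y=2.594718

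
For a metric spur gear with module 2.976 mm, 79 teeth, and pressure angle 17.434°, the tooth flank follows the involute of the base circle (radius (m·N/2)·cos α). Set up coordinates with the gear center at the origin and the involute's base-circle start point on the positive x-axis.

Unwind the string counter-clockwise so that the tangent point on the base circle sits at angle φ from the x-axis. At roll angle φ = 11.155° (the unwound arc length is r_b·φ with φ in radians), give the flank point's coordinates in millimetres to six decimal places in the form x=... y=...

x=114.257427 y=0.274840

pitch radius r_p = m·N/2 = 2.976·79/2 = 117.552000
base radius r_b = r_p·cos α = 117.552000·cos 17.434° = 112.151979
roll angle φ = 11.155° = 0.19469148 rad
x = r_b·(cos φ + φ·sin φ) = 112.151979·(0.98110740 + 0.19469148·0.19346385) = 114.257427
y = r_b·(sin φ − φ·cos φ) = 112.151979·(0.19346385 − 0.19469148·0.98110740) = 0.274840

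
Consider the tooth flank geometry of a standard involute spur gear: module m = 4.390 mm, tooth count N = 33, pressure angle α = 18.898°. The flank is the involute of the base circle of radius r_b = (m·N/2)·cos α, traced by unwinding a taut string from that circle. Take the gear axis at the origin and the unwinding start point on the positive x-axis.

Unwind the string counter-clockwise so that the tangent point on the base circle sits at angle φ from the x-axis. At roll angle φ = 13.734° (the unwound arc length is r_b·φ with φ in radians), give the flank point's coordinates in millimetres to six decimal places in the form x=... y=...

x=70.471127 y=0.312816

pitch radius r_p = m·N/2 = 4.390·33/2 = 72.435000
base radius r_b = r_p·cos α = 72.435000·cos 18.898° = 68.530512
roll angle φ = 13.734° = 0.23970352 rad
x = r_b·(cos φ + φ·sin φ) = 68.530512·(0.97140841 + 0.23970352·0.23741463) = 70.471127
y = r_b·(sin φ − φ·cos φ) = 68.530512·(0.23741463 − 0.23970352·0.97140841) = 0.312816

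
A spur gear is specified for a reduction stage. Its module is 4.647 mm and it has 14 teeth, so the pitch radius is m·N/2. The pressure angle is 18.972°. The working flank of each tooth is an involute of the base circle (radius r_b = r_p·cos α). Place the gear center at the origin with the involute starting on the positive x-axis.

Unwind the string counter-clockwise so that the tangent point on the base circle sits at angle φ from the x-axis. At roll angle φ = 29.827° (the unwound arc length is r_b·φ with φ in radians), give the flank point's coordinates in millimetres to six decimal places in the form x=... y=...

pitch radius r_p = m·N/2 = 4.647·14/2 = 32.529000
base radius r_b = r_p·cos α = 32.529000·cos 18.972° = 30.761946
roll angle φ = 29.827° = 0.52057936 rad
x = r_b·(cos φ + φ·sin φ) = 30.761946·(0.86753116 + 0.52057936·0.49738283) = 34.652052
y = r_b·(sin φ − φ·cos φ) = 30.761946·(0.49738283 − 0.52057936·0.86753116) = 1.407790

x=34.652052 y=1.407790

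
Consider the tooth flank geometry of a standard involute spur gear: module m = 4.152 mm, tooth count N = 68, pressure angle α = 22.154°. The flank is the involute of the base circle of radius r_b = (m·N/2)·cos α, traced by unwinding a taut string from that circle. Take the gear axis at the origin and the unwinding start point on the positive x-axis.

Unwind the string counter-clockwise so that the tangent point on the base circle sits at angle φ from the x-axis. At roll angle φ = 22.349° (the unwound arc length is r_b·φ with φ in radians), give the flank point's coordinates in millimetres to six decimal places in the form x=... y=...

x=140.317412 y=2.547368

pitch radius r_p = m·N/2 = 4.152·68/2 = 141.168000
base radius r_b = r_p·cos α = 141.168000·cos 22.154° = 130.746080
roll angle φ = 22.349° = 0.39006363 rad
x = r_b·(cos φ + φ·sin φ) = 130.746080·(0.92488486 + 0.39006363·0.38024727) = 140.317412
y = r_b·(sin φ − φ·cos φ) = 130.746080·(0.38024727 − 0.39006363·0.92488486) = 2.547368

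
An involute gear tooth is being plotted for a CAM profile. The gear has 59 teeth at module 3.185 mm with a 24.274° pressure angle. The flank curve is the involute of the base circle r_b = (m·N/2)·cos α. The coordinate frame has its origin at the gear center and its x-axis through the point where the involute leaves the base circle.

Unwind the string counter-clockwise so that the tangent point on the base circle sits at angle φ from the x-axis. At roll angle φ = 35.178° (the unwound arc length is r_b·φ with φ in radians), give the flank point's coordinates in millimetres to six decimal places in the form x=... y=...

pitch radius r_p = m·N/2 = 3.185·59/2 = 93.957500
base radius r_b = r_p·cos α = 93.957500·cos 24.274° = 85.650710
roll angle φ = 35.178° = 0.61397192 rad
x = r_b·(cos φ + φ·sin φ) = 85.650710·(0.81736617 + 0.61397192·0.57611851) = 100.304413
y = r_b·(sin φ − φ·cos φ) = 85.650710·(0.57611851 − 0.61397192·0.81736617) = 6.362017

x=100.304413 y=6.362017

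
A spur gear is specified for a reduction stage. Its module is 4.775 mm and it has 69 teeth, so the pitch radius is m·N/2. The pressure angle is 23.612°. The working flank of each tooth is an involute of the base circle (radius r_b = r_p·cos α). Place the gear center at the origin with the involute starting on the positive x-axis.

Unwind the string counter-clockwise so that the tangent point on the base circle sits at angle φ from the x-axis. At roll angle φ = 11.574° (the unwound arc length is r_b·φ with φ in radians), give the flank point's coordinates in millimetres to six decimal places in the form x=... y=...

pitch radius r_p = m·N/2 = 4.775·69/2 = 164.737500
base radius r_b = r_p·cos α = 164.737500·cos 23.612° = 150.945489
roll angle φ = 11.574° = 0.20200441 rad
x = r_b·(cos φ + φ·sin φ) = 150.945489·(0.97966640 + 0.20200441·0.20063338) = 153.993867
y = r_b·(sin φ − φ·cos φ) = 150.945489·(0.20063338 − 0.20200441·0.97966640) = 0.413055

x=153.993867 y=0.413055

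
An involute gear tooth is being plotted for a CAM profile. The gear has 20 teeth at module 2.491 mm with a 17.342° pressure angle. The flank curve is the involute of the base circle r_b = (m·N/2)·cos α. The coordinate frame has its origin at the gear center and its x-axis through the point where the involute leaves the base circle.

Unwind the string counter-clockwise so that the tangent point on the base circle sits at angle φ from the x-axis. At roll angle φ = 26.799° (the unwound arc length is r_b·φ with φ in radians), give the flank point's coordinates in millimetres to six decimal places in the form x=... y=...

x=26.238065 y=0.793423

pitch radius r_p = m·N/2 = 2.491·20/2 = 24.910000
base radius r_b = r_p·cos α = 24.910000·cos 17.342° = 23.777655
roll angle φ = 26.799° = 0.46773079 rad
x = r_b·(cos φ + φ·sin φ) = 23.777655·(0.89259369 + 0.46773079·0.45086196) = 26.238065
y = r_b·(sin φ − φ·cos φ) = 23.777655·(0.45086196 − 0.46773079·0.89259369) = 0.793423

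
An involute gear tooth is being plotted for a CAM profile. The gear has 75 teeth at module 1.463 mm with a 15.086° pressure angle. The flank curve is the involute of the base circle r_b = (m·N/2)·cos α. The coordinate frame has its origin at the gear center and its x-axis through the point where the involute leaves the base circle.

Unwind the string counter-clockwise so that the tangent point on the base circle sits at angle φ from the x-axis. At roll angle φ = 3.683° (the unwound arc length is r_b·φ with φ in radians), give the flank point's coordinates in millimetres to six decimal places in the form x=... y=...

x=53.081059 y=0.004688

pitch radius r_p = m·N/2 = 1.463·75/2 = 54.862500
base radius r_b = r_p·cos α = 54.862500·cos 15.086° = 52.971733
roll angle φ = 3.683° = 0.06428048 rad
x = r_b·(cos φ + φ·sin φ) = 52.971733·(0.99793472 + 0.06428048·0.06423622) = 53.081059
y = r_b·(sin φ − φ·cos φ) = 52.971733·(0.06423622 − 0.06428048·0.99793472) = 0.004688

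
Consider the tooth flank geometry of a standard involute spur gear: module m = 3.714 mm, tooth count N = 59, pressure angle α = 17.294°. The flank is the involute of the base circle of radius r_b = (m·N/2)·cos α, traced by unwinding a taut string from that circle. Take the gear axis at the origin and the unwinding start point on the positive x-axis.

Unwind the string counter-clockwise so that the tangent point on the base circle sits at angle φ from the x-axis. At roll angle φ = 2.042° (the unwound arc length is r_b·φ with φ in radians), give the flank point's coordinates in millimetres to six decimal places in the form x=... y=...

x=104.676285 y=0.001578

pitch radius r_p = m·N/2 = 3.714·59/2 = 109.563000
base radius r_b = r_p·cos α = 109.563000·cos 17.294° = 104.609869
roll angle φ = 2.042° = 0.03563962 rad
x = r_b·(cos φ + φ·sin φ) = 104.609869·(0.99936498 + 0.03563962·0.03563208) = 104.676285
y = r_b·(sin φ − φ·cos φ) = 104.609869·(0.03563208 − 0.03563962·0.99936498) = 0.001578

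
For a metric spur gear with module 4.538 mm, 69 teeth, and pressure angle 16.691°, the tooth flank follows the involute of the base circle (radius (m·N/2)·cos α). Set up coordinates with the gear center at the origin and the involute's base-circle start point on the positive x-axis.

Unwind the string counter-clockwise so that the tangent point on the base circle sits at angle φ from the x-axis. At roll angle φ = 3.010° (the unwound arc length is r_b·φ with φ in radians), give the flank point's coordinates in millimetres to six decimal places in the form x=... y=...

pitch radius r_p = m·N/2 = 4.538·69/2 = 156.561000
base radius r_b = r_p·cos α = 156.561000·cos 16.691° = 149.964713
roll angle φ = 3.010° = 0.05253441 rad
x = r_b·(cos φ + φ·sin φ) = 149.964713·(0.99862039 + 0.05253441·0.05251025) = 150.171511
y = r_b·(sin φ − φ·cos φ) = 149.964713·(0.05251025 − 0.05253441·0.99862039) = 0.007246

x=150.171511 y=0.007246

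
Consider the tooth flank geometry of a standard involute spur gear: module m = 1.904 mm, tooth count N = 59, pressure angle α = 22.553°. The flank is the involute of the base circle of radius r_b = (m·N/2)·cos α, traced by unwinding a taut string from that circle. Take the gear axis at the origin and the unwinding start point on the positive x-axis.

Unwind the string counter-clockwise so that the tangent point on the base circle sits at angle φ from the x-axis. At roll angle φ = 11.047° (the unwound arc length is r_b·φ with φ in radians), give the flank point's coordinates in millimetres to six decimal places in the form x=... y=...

pitch radius r_p = m·N/2 = 1.904·59/2 = 56.168000
base radius r_b = r_p·cos α = 56.168000·cos 22.553° = 51.872560
roll angle φ = 11.047° = 0.19280652 rad
x = r_b·(cos φ + φ·sin φ) = 51.872560·(0.98147033 + 0.19280652·0.19161416) = 52.827783
y = r_b·(sin φ − φ·cos φ) = 51.872560·(0.19161416 − 0.19280652·0.98147033) = 0.123471

x=52.827783 y=0.123471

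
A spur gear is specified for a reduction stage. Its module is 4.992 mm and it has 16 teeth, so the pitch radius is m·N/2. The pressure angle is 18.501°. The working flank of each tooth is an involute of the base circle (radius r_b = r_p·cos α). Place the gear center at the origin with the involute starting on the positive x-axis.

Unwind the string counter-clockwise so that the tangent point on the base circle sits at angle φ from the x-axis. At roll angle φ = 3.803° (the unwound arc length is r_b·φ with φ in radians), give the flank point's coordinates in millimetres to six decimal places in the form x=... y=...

pitch radius r_p = m·N/2 = 4.992·16/2 = 39.936000
base radius r_b = r_p·cos α = 39.936000·cos 18.501° = 37.872032
roll angle φ = 3.803° = 0.06637487 rad
x = r_b·(cos φ + φ·sin φ) = 37.872032·(0.99779800 + 0.06637487·0.06632615) = 37.955365
y = r_b·(sin φ − φ·cos φ) = 37.872032·(0.06632615 − 0.06637487·0.99779800) = 0.003690

x=37.955365 y=0.003690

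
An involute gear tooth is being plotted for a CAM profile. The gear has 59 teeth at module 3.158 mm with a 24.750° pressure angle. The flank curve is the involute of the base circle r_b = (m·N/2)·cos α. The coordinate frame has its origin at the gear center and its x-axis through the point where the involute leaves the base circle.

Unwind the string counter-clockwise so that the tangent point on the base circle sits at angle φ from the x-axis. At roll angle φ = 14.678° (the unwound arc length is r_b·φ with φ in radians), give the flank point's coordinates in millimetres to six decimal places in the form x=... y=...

pitch radius r_p = m·N/2 = 3.158·59/2 = 93.161000
base radius r_b = r_p·cos α = 93.161000·cos 24.750° = 84.603526
roll angle φ = 14.678° = 0.25617943 rad
x = r_b·(cos φ + φ·sin φ) = 84.603526·(0.96736512 + 0.25617943·0.25338652) = 87.334319
y = r_b·(sin φ − φ·cos φ) = 84.603526·(0.25338652 − 0.25617943·0.96736512) = 0.471028

x=87.334319 y=0.471028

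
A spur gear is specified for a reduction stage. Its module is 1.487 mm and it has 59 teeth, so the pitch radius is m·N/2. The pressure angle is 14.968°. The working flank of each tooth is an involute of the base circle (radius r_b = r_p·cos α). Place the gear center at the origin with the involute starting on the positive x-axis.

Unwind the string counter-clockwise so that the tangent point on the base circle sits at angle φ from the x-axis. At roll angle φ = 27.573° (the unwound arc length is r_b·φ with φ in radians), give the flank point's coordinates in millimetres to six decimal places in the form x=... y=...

pitch radius r_p = m·N/2 = 1.487·59/2 = 43.866500
base radius r_b = r_p·cos α = 43.866500·cos 14.968° = 42.378120
roll angle φ = 27.573° = 0.48123963 rad
x = r_b·(cos φ + φ·sin φ) = 42.378120·(0.88642180 + 0.48123963·0.46287837) = 47.004845
y = r_b·(sin φ − φ·cos φ) = 42.378120·(0.46287837 − 0.48123963·0.88642180) = 1.538201

x=47.004845 y=1.538201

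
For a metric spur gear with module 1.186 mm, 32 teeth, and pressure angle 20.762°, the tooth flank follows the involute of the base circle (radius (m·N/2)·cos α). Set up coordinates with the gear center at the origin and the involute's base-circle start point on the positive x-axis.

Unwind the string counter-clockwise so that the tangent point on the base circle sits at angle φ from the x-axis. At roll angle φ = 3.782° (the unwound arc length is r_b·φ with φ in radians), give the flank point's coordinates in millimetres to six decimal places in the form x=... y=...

x=17.782331 y=0.001700

pitch radius r_p = m·N/2 = 1.186·32/2 = 18.976000
base radius r_b = r_p·cos α = 18.976000·cos 20.762° = 17.743717
roll angle φ = 3.782° = 0.06600835 rad
x = r_b·(cos φ + φ·sin φ) = 17.743717·(0.99782224 + 0.06600835·0.06596043) = 17.782331
y = r_b·(sin φ − φ·cos φ) = 17.743717·(0.06596043 − 0.06600835·0.99782224) = 0.001700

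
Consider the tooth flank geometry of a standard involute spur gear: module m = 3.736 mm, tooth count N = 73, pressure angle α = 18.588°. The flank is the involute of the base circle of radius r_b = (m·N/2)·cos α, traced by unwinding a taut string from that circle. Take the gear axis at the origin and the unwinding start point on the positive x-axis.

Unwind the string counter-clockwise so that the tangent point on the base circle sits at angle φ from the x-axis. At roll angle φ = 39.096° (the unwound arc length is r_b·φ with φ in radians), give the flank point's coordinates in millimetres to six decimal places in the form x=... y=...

pitch radius r_p = m·N/2 = 3.736·73/2 = 136.364000
base radius r_b = r_p·cos α = 136.364000·cos 18.588° = 129.250598
roll angle φ = 39.096° = 0.68235392 rad
x = r_b·(cos φ + φ·sin φ) = 129.250598·(0.77609043 + 0.68235392·0.63062163) = 155.927608
y = r_b·(sin φ − φ·cos φ) = 129.250598·(0.63062163 − 0.68235392·0.77609043) = 13.061196

x=155.927608 y=13.061196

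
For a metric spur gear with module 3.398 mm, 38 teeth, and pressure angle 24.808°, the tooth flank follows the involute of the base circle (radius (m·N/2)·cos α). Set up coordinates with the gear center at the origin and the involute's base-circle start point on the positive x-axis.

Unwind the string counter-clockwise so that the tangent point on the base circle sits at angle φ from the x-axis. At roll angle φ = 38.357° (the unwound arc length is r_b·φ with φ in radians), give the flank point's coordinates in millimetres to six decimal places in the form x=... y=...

pitch radius r_p = m·N/2 = 3.398·38/2 = 64.562000
base radius r_b = r_p·cos α = 64.562000·cos 24.808° = 58.604148
roll angle φ = 38.357° = 0.66945594 rad
x = r_b·(cos φ + φ·sin φ) = 58.604148·(0.78415940 + 0.66945594·0.62055945) = 70.301337
y = r_b·(sin φ − φ·cos φ) = 58.604148·(0.62055945 − 0.66945594·0.78415940) = 5.602514

x=70.301337 y=5.602514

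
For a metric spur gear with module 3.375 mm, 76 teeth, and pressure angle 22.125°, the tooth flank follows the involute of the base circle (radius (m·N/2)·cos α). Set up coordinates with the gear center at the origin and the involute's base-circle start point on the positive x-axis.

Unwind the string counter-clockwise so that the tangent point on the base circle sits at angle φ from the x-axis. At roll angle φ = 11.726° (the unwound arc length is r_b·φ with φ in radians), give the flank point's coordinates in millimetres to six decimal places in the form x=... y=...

x=121.268316 y=0.338049

pitch radius r_p = m·N/2 = 3.375·76/2 = 128.250000
base radius r_b = r_p·cos α = 128.250000·cos 22.125° = 118.806232
roll angle φ = 11.726° = 0.20465731 rad
x = r_b·(cos φ + φ·sin φ) = 118.806232·(0.97913069 + 0.20465731·0.20323163) = 121.268316
y = r_b·(sin φ − φ·cos φ) = 118.806232·(0.20323163 − 0.20465731·0.97913069) = 0.338049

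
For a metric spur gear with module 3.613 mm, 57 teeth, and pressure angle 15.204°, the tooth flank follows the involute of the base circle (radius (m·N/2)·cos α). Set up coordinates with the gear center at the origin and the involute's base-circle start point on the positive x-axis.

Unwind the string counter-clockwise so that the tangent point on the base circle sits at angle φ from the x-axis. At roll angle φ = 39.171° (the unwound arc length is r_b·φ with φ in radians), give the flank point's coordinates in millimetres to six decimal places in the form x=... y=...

pitch radius r_p = m·N/2 = 3.613·57/2 = 102.970500
base radius r_b = r_p·cos α = 102.970500·cos 15.204° = 99.366346
roll angle φ = 39.171° = 0.68366292 rad
x = r_b·(cos φ + φ·sin φ) = 99.366346·(0.77526429 + 0.68366292·0.63163699) = 119.944229
y = r_b·(sin φ − φ·cos φ) = 99.366346·(0.63163699 − 0.68366292·0.77526429) = 10.097364

x=119.944229 y=10.097364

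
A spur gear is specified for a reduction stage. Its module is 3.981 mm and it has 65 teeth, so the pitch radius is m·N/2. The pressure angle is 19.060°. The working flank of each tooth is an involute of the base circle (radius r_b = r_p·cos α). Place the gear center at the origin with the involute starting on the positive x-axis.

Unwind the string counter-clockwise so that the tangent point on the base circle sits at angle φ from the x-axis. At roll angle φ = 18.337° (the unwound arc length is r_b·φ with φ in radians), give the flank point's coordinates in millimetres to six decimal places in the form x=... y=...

x=128.392742 y=1.322603

pitch radius r_p = m·N/2 = 3.981·65/2 = 129.382500
base radius r_b = r_p·cos α = 129.382500·cos 19.060° = 122.289379
roll angle φ = 18.337° = 0.32004102 rad
x = r_b·(cos φ + φ·sin φ) = 122.289379·(0.94922251 + 0.32004102·0.31460550) = 128.392742
y = r_b·(sin φ − φ·cos φ) = 122.289379·(0.31460550 − 0.32004102·0.94922251) = 1.322603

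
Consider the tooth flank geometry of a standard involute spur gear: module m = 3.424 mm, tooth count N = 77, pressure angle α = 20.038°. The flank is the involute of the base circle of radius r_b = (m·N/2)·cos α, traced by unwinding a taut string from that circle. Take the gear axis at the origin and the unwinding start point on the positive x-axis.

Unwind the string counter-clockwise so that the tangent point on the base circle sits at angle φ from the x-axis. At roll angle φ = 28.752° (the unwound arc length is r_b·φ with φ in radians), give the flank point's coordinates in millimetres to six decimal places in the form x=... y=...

pitch radius r_p = m·N/2 = 3.424·77/2 = 131.824000
base radius r_b = r_p·cos α = 131.824000·cos 20.038° = 123.844110
roll angle φ = 28.752° = 0.50181707 rad
x = r_b·(cos φ + φ·sin φ) = 123.844110·(0.87670997 + 0.50181707·0.48101937) = 138.469319
y = r_b·(sin φ − φ·cos φ) = 123.844110·(0.48101937 − 0.50181707·0.87670997) = 5.086445

x=138.469319 y=5.086445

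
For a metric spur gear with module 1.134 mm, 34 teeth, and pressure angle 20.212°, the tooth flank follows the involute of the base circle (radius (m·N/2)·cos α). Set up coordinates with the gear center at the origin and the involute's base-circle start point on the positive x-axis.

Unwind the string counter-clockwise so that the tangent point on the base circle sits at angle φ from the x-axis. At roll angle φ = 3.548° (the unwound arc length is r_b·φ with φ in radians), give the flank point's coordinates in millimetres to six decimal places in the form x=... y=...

pitch radius r_p = m·N/2 = 1.134·34/2 = 19.278000
base radius r_b = r_p·cos α = 19.278000·cos 20.212° = 18.090874
roll angle φ = 3.548° = 0.06192428 rad
x = r_b·(cos φ + φ·sin φ) = 18.090874·(0.99808330 + 0.06192428·0.06188471) = 18.125526
y = r_b·(sin φ − φ·cos φ) = 18.090874·(0.06188471 − 0.06192428·0.99808330) = 0.001431

x=18.125526 y=0.001431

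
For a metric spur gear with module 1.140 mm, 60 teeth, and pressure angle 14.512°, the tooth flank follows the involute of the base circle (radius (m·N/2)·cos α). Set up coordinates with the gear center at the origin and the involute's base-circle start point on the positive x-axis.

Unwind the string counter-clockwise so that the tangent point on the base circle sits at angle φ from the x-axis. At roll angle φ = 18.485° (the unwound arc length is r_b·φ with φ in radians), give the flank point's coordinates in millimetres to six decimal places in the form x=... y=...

pitch radius r_p = m·N/2 = 1.140·60/2 = 34.200000
base radius r_b = r_p·cos α = 34.200000·cos 14.512° = 33.108855
roll angle φ = 18.485° = 0.32262411 rad
x = r_b·(cos φ + φ·sin φ) = 33.108855·(0.94840669 + 0.32262411·0.31705637) = 34.787366
y = r_b·(sin φ − φ·cos φ) = 33.108855·(0.31705637 − 0.32262411·0.94840669) = 0.366764

x=34.787366 y=0.366764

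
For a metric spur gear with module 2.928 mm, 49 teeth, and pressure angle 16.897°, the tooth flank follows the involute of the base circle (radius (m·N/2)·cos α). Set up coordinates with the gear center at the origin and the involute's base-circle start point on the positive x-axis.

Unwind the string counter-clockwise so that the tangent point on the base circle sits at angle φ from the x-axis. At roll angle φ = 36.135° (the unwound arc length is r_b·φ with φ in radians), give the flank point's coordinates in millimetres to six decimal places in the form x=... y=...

pitch radius r_p = m·N/2 = 2.928·49/2 = 71.736000
base radius r_b = r_p·cos α = 71.736000·cos 16.897° = 68.639071
roll angle φ = 36.135° = 0.63067473 rad
x = r_b·(cos φ + φ·sin φ) = 68.639071·(0.80762981 + 0.63067473·0.58968982) = 80.962000
y = r_b·(sin φ − φ·cos φ) = 68.639071·(0.58968982 − 0.63067473·0.80762981) = 5.514333

x=80.962000 y=5.514333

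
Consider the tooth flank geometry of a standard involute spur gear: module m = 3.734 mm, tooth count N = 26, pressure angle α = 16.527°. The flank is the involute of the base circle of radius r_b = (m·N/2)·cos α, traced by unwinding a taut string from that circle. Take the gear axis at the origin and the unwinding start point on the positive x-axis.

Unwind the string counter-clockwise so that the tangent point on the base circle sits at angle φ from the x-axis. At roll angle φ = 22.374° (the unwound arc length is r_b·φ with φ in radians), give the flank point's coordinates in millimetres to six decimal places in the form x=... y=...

x=49.950584 y=0.909701

pitch radius r_p = m·N/2 = 3.734·26/2 = 48.542000
base radius r_b = r_p·cos α = 48.542000·cos 16.527° = 46.536526
roll angle φ = 22.374° = 0.39049997 rad
x = r_b·(cos φ + φ·sin φ) = 46.536526·(0.92471886 + 0.39049997·0.38065079) = 49.950584
y = r_b·(sin φ − φ·cos φ) = 46.536526·(0.38065079 − 0.39049997·0.92471886) = 0.909701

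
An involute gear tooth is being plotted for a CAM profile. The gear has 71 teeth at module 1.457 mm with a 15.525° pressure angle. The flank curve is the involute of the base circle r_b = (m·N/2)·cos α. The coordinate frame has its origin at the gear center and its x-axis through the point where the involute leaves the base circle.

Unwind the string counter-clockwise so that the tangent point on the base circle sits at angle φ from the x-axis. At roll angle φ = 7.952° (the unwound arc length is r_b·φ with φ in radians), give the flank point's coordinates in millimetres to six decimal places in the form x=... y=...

pitch radius r_p = m·N/2 = 1.457·71/2 = 51.723500
base radius r_b = r_p·cos α = 51.723500·cos 15.525° = 49.836304
roll angle φ = 7.952° = 0.13878858 rad
x = r_b·(cos φ + φ·sin φ) = 49.836304·(0.99038431 + 0.13878858·0.13834345) = 50.313975
y = r_b·(sin φ − φ·cos φ) = 49.836304·(0.13834345 − 0.13878858·0.99038431) = 0.044325

x=50.313975 y=0.044325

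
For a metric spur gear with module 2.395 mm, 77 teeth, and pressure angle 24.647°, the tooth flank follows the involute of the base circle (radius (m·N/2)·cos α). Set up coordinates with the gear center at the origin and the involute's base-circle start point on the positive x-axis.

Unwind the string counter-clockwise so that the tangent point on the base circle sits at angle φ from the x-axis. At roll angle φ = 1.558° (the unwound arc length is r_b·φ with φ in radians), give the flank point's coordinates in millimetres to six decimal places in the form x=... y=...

x=83.837852 y=0.000562

pitch radius r_p = m·N/2 = 2.395·77/2 = 92.207500
base radius r_b = r_p·cos α = 92.207500·cos 24.647° = 83.806874
roll angle φ = 1.558° = 0.02719223 rad
x = r_b·(cos φ + φ·sin φ) = 83.806874·(0.99963031 + 0.02719223·0.02718888) = 83.837852
y = r_b·(sin φ − φ·cos φ) = 83.806874·(0.02718888 − 0.02719223·0.99963031) = 0.000562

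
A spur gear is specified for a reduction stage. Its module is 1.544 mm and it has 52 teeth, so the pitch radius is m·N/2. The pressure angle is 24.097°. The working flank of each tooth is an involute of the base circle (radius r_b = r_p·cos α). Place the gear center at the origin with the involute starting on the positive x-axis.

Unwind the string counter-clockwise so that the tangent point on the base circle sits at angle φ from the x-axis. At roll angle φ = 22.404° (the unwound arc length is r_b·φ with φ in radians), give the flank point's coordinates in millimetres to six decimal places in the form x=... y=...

x=39.341042 y=0.719209

pitch radius r_p = m·N/2 = 1.544·52/2 = 40.144000
base radius r_b = r_p·cos α = 40.144000·cos 24.097° = 36.645673
roll angle φ = 22.404° = 0.39102357 rad
x = r_b·(cos φ + φ·sin φ) = 36.645673·(0.92451943 + 0.39102357·0.38113492) = 39.341042
y = r_b·(sin φ − φ·cos φ) = 36.645673·(0.38113492 − 0.39102357·0.92451943) = 0.719209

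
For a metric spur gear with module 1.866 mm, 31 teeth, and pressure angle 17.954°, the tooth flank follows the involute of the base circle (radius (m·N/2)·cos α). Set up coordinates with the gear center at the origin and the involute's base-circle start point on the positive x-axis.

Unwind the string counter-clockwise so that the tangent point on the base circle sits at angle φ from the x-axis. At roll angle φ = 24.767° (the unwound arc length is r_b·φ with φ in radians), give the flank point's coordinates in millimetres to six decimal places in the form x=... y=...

x=29.966333 y=0.727038

pitch radius r_p = m·N/2 = 1.866·31/2 = 28.923000
base radius r_b = r_p·cos α = 28.923000·cos 17.954° = 27.514574
roll angle φ = 24.767° = 0.43226570 rad
x = r_b·(cos φ + φ·sin φ) = 27.514574·(0.90801892 + 0.43226570·0.41892917) = 29.966333
y = r_b·(sin φ − φ·cos φ) = 27.514574·(0.41892917 − 0.43226570·0.90801892) = 0.727038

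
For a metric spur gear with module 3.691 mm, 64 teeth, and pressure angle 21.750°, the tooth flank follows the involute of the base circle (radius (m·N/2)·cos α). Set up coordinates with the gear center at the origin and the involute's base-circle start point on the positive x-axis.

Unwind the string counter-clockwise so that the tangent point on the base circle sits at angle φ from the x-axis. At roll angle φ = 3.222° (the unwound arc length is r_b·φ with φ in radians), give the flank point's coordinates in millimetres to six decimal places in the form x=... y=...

pitch radius r_p = m·N/2 = 3.691·64/2 = 118.112000
base radius r_b = r_p·cos α = 118.112000·cos 21.750° = 109.703554
roll angle φ = 3.222° = 0.05623451 rad
x = r_b·(cos φ + φ·sin φ) = 109.703554·(0.99841926 + 0.05623451·0.05620487) = 109.876876
y = r_b·(sin φ − φ·cos φ) = 109.703554·(0.05620487 − 0.05623451·0.99841926) = 0.006501

x=109.876876 y=0.006501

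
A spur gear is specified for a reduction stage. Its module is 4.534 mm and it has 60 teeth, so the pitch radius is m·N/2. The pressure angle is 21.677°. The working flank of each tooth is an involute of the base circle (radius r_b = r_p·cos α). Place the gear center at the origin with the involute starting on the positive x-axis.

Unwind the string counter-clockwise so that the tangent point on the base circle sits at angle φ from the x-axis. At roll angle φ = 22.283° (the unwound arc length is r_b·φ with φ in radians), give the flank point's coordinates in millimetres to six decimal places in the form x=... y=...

x=135.601561 y=2.441173

pitch radius r_p = m·N/2 = 4.534·60/2 = 136.020000
base radius r_b = r_p·cos α = 136.020000·cos 21.677° = 126.400791
roll angle φ = 22.283° = 0.38891172 rad
x = r_b·(cos φ + φ·sin φ) = 126.400791·(0.92532226 + 0.38891172·0.37918163) = 135.601561
y = r_b·(sin φ − φ·cos φ) = 126.400791·(0.37918163 − 0.38891172·0.92532226) = 2.441173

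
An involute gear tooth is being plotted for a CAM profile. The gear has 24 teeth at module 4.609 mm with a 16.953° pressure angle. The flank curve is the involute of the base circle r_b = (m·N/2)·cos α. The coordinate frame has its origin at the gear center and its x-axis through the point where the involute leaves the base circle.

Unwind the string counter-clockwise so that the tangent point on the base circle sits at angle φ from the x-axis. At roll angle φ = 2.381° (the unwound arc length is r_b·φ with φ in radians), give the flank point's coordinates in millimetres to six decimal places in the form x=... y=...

pitch radius r_p = m·N/2 = 4.609·24/2 = 55.308000
base radius r_b = r_p·cos α = 55.308000·cos 16.953° = 52.904550
roll angle φ = 2.381° = 0.04155629 rad
x = r_b·(cos φ + φ·sin φ) = 52.904550·(0.99913666 + 0.04155629·0.04154433) = 52.950212
y = r_b·(sin φ − φ·cos φ) = 52.904550·(0.04154433 − 0.04155629·0.99913666) = 0.001265

x=52.950212 y=0.001265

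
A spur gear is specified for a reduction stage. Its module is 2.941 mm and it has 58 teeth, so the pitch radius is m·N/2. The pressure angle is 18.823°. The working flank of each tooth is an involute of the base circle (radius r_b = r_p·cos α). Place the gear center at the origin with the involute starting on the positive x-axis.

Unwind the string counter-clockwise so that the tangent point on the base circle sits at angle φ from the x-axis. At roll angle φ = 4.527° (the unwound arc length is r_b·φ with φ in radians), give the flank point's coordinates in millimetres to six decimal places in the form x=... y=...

pitch radius r_p = m·N/2 = 2.941·58/2 = 85.289000
base radius r_b = r_p·cos α = 85.289000·cos 18.823° = 80.727729
roll angle φ = 4.527° = 0.07901106 rad
x = r_b·(cos φ + φ·sin φ) = 80.727729·(0.99688025 + 0.07901106·0.07892887) = 80.979317
y = r_b·(sin φ − φ·cos φ) = 80.727729·(0.07892887 − 0.07901106·0.99688025) = 0.013265

x=80.979317 y=0.013265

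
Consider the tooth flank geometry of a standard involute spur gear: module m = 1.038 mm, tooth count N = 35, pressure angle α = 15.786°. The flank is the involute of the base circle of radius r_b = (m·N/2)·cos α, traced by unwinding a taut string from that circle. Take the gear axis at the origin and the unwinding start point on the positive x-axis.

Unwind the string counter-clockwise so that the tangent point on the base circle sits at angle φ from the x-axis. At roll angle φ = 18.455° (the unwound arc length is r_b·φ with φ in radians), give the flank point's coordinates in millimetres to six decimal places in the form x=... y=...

x=18.363273 y=0.192699

pitch radius r_p = m·N/2 = 1.038·35/2 = 18.165000
base radius r_b = r_p·cos α = 18.165000·cos 15.786° = 17.479898
roll angle φ = 18.455° = 0.32210051 rad
x = r_b·(cos φ + φ·sin φ) = 17.479898·(0.94857257 + 0.32210051·0.31655975) = 18.363273
y = r_b·(sin φ − φ·cos φ) = 17.479898·(0.31655975 − 0.32210051·0.94857257) = 0.192699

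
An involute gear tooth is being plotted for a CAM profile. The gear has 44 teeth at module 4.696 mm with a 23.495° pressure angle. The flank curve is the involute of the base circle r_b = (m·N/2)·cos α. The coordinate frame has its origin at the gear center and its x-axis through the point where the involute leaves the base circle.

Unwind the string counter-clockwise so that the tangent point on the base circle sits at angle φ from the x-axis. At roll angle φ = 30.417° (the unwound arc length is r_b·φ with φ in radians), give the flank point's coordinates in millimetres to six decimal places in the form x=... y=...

x=107.172101 y=4.593414

pitch radius r_p = m·N/2 = 4.696·44/2 = 103.312000
base radius r_b = r_p·cos α = 103.312000·cos 23.495° = 94.746905
roll angle φ = 30.417° = 0.53087680 rad
x = r_b·(cos φ + φ·sin φ) = 94.746905·(0.86236349 + 0.53087680·0.50628965) = 107.172101
y = r_b·(sin φ − φ·cos φ) = 94.746905·(0.50628965 − 0.53087680·0.86236349) = 4.593414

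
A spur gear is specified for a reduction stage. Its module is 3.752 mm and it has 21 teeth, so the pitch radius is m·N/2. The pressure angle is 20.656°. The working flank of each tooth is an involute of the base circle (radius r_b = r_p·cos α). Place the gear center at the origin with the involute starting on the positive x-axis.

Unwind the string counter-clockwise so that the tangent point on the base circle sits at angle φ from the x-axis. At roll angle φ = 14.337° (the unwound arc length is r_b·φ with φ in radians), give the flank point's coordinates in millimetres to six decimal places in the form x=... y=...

x=37.999517 y=0.191320

pitch radius r_p = m·N/2 = 3.752·21/2 = 39.396000
base radius r_b = r_p·cos α = 39.396000·cos 20.656° = 36.863436
roll angle φ = 14.337° = 0.25022785 rad
x = r_b·(cos φ + φ·sin φ) = 36.863436·(0.96885602 + 0.25022785·0.24762472) = 37.999517
y = r_b·(sin φ − φ·cos φ) = 36.863436·(0.24762472 − 0.25022785·0.96885602) = 0.191320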